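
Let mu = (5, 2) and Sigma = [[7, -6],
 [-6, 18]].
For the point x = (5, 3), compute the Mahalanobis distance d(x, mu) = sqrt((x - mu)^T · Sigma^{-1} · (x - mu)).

Step 1 — centre the observation: (x - mu) = (0, 1).

Step 2 — invert Sigma. det(Sigma) = 7·18 - (-6)² = 90.
  Sigma^{-1} = (1/det) · [[d, -b], [-b, a]] = [[0.2, 0.0667],
 [0.0667, 0.0778]].

Step 3 — form the quadratic (x - mu)^T · Sigma^{-1} · (x - mu):
  Sigma^{-1} · (x - mu) = (0.0667, 0.0778).
  (x - mu)^T · [Sigma^{-1} · (x - mu)] = (0)·(0.0667) + (1)·(0.0778) = 0.0778.

Step 4 — take square root: d = √(0.0778) ≈ 0.2789.

d(x, mu) = √(0.0778) ≈ 0.2789


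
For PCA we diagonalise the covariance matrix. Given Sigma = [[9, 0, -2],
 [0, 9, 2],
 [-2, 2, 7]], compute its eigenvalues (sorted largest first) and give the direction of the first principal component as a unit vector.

Step 1 — characteristic polynomial p(λ) = det(λI - Sigma) = λ³ - tr·λ² + c_1·λ - det, where tr = trace, c_1 = sum of the principal 2×2 minors, det = det(Sigma):
  tr = 9 + 9 + 7 = 25,
  c_1 = (9·9 - (0)²) + (9·7 - (-2)²) + (9·7 - (2)²) = 81 + 59 + 59 = 199,
  det = 9·(9·7 - (2)²) - (0)·((0)·7 - (2)·(-2)) + (-2)·((0)·(2) - 9·(-2)) = 9·(59) - (0)·(4) + (-2)·(18) = 495.
  So p(λ) = λ³ - 25λ² + 199λ - 495.
Step 2 — look for an integer root (rational root theorem: any rational root is an integer divisor of 495). Testing λ = 5:
  p(5) = 125 - 625 + 995 - 495 = 0  ✓
  Dividing out (λ - 5): p(λ) = (λ - 5)(λ² - 20λ + 99).
Step 3 — remaining eigenvalues from the quadratic λ² - 20λ + 99 = 0:
  Δ = 20² - 4·99 = 400 - 396 = 4,  λ = (20 ± √4)/2 = (20 ± 2)/2 = 11 or 9.
  Sorted: λ_1 = 11,  λ_2 = 9,  λ_3 = 5  (check: sum = 25 = tr ✓).

Step 4 — unit eigenvector for λ_1 = 11: v spans the null space of (Sigma - λ_1 I), whose rows are
  r_1 = (-2, 0, -2),  r_2 = (0, -2, 2),  r_3 = (-2, 2, -4).
  v is orthogonal to every row, so take v ∝ r_1 × r_2 = ((0)·(2) - (-2)·(-2), (-2)·(0) - (-2)·(2), (-2)·(-2) - (0)·(0)) = (-4, 4, 4).
  Rescale (divide by 4; multiply by -1 so the first nonzero entry is positive): u = (1, -1, -1).
  ||u|| = √((1)² + (-1)² + (-1)²) = √(3) ≈ 1.7321,  v_1 = u/||u|| ≈ (0.5774, -0.5774, -0.5774) (||v_1|| = 1).

λ_1 = 11,  λ_2 = 9,  λ_3 = 5;  v_1 ≈ (0.5774, -0.5774, -0.5774)


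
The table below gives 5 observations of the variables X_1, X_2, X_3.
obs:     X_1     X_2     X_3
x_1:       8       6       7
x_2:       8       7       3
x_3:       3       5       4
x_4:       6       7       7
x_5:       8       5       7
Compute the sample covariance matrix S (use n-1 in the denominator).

Step 1 — column means:
  mean(X_1) = (8 + 8 + 3 + 6 + 8) / 5 = 33/5 = 6.6
  mean(X_2) = (6 + 7 + 5 + 7 + 5) / 5 = 30/5 = 6
  mean(X_3) = (7 + 3 + 4 + 7 + 7) / 5 = 28/5 = 5.6

Step 2 — sample covariance S[i,j] = (1/(n-1)) · Σ_k (x_{k,i} - mean_i) · (x_{k,j} - mean_j), with n-1 = 4.
  S[X_1,X_1] = ((1.4)·(1.4) + (1.4)·(1.4) + (-3.6)·(-3.6) + (-0.6)·(-0.6) + (1.4)·(1.4)) / 4 = 19.2/4 = 4.8
  S[X_1,X_2] = ((1.4)·(0) + (1.4)·(1) + (-3.6)·(-1) + (-0.6)·(1) + (1.4)·(-1)) / 4 = 3/4 = 0.75
  S[X_1,X_3] = ((1.4)·(1.4) + (1.4)·(-2.6) + (-3.6)·(-1.6) + (-0.6)·(1.4) + (1.4)·(1.4)) / 4 = 5.2/4 = 1.3
  S[X_2,X_2] = ((0)·(0) + (1)·(1) + (-1)·(-1) + (1)·(1) + (-1)·(-1)) / 4 = 4/4 = 1
  S[X_2,X_3] = ((0)·(1.4) + (1)·(-2.6) + (-1)·(-1.6) + (1)·(1.4) + (-1)·(1.4)) / 4 = -1/4 = -0.25
  S[X_3,X_3] = ((1.4)·(1.4) + (-2.6)·(-2.6) + (-1.6)·(-1.6) + (1.4)·(1.4) + (1.4)·(1.4)) / 4 = 15.2/4 = 3.8

S is symmetric (S[j,i] = S[i,j]). Assembling:

S = [[4.8, 0.75, 1.3],
 [0.75, 1, -0.25],
 [1.3, -0.25, 3.8]]


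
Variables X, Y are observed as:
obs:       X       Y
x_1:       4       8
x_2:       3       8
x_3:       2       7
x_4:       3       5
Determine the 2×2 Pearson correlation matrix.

Step 1 — column means:
  mean(X) = (4 + 3 + 2 + 3) / 4 = 12/4 = 3
  mean(Y) = (8 + 8 + 7 + 5) / 4 = 28/4 = 7

Step 2 — sample variances and covariances s[i,j] = (1/(n-1)) · Σ_k (x_{k,i} - mean_i) · (x_{k,j} - mean_j), with n-1 = 3:
  s[X,X] = ((1)·(1) + (0)·(0) + (-1)·(-1) + (0)·(0)) / 3 = 2/3 = 0.6667
  s[X,Y] = ((1)·(1) + (0)·(1) + (-1)·(0) + (0)·(-2)) / 3 = 1/3 = 0.3333
  s[Y,Y] = ((1)·(1) + (1)·(1) + (0)·(0) + (-2)·(-2)) / 3 = 6/3 = 2
  Sample standard deviations s_i = √(s[i,i]):
  s(X) = √(0.6667) = 0.8165
  s(Y) = √(2) = 1.4142

Step 3 — r_{ij} = s_{ij} / (s_i · s_j):
  r[X,X] = 1 (diagonal).
  r[X,Y] = 0.3333 / (0.8165 · 1.4142) = 0.3333 / 1.1547 = 0.2887
  r[Y,Y] = 1 (diagonal).

R is symmetric with unit diagonal. Assembling:

R = [[1, 0.2887],
 [0.2887, 1]]


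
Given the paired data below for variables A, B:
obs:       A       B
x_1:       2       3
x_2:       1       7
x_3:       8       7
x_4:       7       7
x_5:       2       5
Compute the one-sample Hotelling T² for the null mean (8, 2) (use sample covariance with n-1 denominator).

Step 1 — sample mean vector:
  mean(A) = (2 + 1 + 8 + 7 + 2) / 5 = 20/5 = 4
  mean(B) = (3 + 7 + 7 + 7 + 5) / 5 = 29/5 = 5.8
  x̄ = (4, 5.8),  deviation x̄ - mu_0 = (4, 5.8) - (8, 2) = (-4, 3.8).

Step 2 — sample covariance matrix, S[i,j] = (1/(n-1)) · Σ_k (x_{k,i} - mean_i) · (x_{k,j} - mean_j), divisor n-1 = 4:
  S[A,A] = ((-2)·(-2) + (-3)·(-3) + (4)·(4) + (3)·(3) + (-2)·(-2)) / 4 = 42/4 = 10.5
  S[A,B] = ((-2)·(-2.8) + (-3)·(1.2) + (4)·(1.2) + (3)·(1.2) + (-2)·(-0.8)) / 4 = 12/4 = 3
  S[B,B] = ((-2.8)·(-2.8) + (1.2)·(1.2) + (1.2)·(1.2) + (1.2)·(1.2) + (-0.8)·(-0.8)) / 4 = 12.8/4 = 3.2
  S = [[10.5, 3],
 [3, 3.2]].

Step 3 — invert S. det(S) = 10.5·3.2 - (3)² = 24.6.
  S^{-1} = (1/det) · [[d, -b], [-b, a]] = [[0.1301, -0.122],
 [-0.122, 0.4268]].

Step 4 — quadratic form (x̄ - mu_0)^T · S^{-1} · (x̄ - mu_0):
  S^{-1} · (x̄ - mu_0) = (-0.9837, 2.1098),
  (x̄ - mu_0)^T · [...] = (-4)·(-0.9837) + (3.8)·(2.1098) = 11.952.

Step 5 — scale by n: T² = 5 · 11.952 = 59.7602.

T² ≈ 59.7602


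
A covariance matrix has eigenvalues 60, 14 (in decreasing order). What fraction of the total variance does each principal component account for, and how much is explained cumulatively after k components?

Step 1 — total variance = trace(Sigma) = Σ λ_i = 60 + 14 = 74.

Step 2 — fraction explained by component i = λ_i / Σ λ:
  PC1: 60/74 = 0.8108
  PC2: 14/74 = 0.1892

Step 3 — cumulative fraction after k components = (λ_1 + ... + λ_k) / Σ λ:
  k = 1: 60/74 = 0.8108
  k = 2: (60 + 14)/74 = 74/74 = 1

Summary (fraction, with percent):

explained: PC1 0.8108 (81.08%), PC2 0.1892 (18.92%);  cumulative: 0.8108, 1


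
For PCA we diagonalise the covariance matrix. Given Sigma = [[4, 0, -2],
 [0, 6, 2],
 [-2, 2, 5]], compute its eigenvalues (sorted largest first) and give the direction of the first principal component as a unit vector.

Step 1 — characteristic polynomial p(λ) = det(λI - Sigma) = λ³ - tr·λ² + c_1·λ - det, where tr = trace, c_1 = sum of the principal 2×2 minors, det = det(Sigma):
  tr = 4 + 6 + 5 = 15,
  c_1 = (4·6 - (0)²) + (4·5 - (-2)²) + (6·5 - (2)²) = 24 + 16 + 26 = 66,
  det = 4·(6·5 - (2)²) - (0)·((0)·5 - (2)·(-2)) + (-2)·((0)·(2) - 6·(-2)) = 4·(26) - (0)·(4) + (-2)·(12) = 80.
  So p(λ) = λ³ - 15λ² + 66λ - 80.
Step 2 — look for an integer root (rational root theorem: any rational root is an integer divisor of 80). Testing λ = 2:
  p(2) = 8 - 60 + 132 - 80 = 0  ✓
  Dividing out (λ - 2): p(λ) = (λ - 2)(λ² - 13λ + 40).
Step 3 — remaining eigenvalues from the quadratic λ² - 13λ + 40 = 0:
  Δ = 13² - 4·40 = 169 - 160 = 9,  λ = (13 ± √9)/2 = (13 ± 3)/2 = 8 or 5.
  Sorted: λ_1 = 8,  λ_2 = 5,  λ_3 = 2  (check: sum = 15 = tr ✓).

Step 4 — unit eigenvector for λ_1 = 8: v spans the null space of (Sigma - λ_1 I), whose rows are
  r_1 = (-4, 0, -2),  r_2 = (0, -2, 2),  r_3 = (-2, 2, -3).
  v is orthogonal to every row, so take v ∝ r_1 × r_2 = ((0)·(2) - (-2)·(-2), (-2)·(0) - (-4)·(2), (-4)·(-2) - (0)·(0)) = (-4, 8, 8).
  Rescale (divide by 4; multiply by -1 so the first nonzero entry is positive): u = (1, -2, -2).
  ||u|| = √((1)² + (-2)² + (-2)²) = √(9) = 3,  v_1 = u/||u|| ≈ (0.3333, -0.6667, -0.6667) (||v_1|| = 1).

λ_1 = 8,  λ_2 = 5,  λ_3 = 2;  v_1 ≈ (0.3333, -0.6667, -0.6667)


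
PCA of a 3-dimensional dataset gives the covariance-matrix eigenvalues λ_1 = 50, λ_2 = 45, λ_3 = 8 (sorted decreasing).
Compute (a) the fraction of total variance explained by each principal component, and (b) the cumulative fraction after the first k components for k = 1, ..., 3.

Step 1 — total variance = trace(Sigma) = Σ λ_i = 50 + 45 + 8 = 103.

Step 2 — fraction explained by component i = λ_i / Σ λ:
  PC1: 50/103 = 0.4854
  PC2: 45/103 = 0.4369
  PC3: 8/103 = 0.0777

Step 3 — cumulative fraction after k components = (λ_1 + ... + λ_k) / Σ λ:
  k = 1: 50/103 = 0.4854
  k = 2: (50 + 45)/103 = 95/103 = 0.9223
  k = 3: (50 + 45 + 8)/103 = 103/103 = 1

Summary (fraction, with percent):

explained: PC1 0.4854 (48.54%), PC2 0.4369 (43.69%), PC3 0.0777 (7.77%);  cumulative: 0.4854, 0.9223, 1


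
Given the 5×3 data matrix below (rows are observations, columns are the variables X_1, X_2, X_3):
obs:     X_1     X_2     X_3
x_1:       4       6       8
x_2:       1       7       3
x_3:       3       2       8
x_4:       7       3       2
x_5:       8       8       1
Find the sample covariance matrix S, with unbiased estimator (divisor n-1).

Step 1 — column means:
  mean(X_1) = (4 + 1 + 3 + 7 + 8) / 5 = 23/5 = 4.6
  mean(X_2) = (6 + 7 + 2 + 3 + 8) / 5 = 26/5 = 5.2
  mean(X_3) = (8 + 3 + 8 + 2 + 1) / 5 = 22/5 = 4.4

Step 2 — sample covariance S[i,j] = (1/(n-1)) · Σ_k (x_{k,i} - mean_i) · (x_{k,j} - mean_j), with n-1 = 4.
  S[X_1,X_1] = ((-0.6)·(-0.6) + (-3.6)·(-3.6) + (-1.6)·(-1.6) + (2.4)·(2.4) + (3.4)·(3.4)) / 4 = 33.2/4 = 8.3
  S[X_1,X_2] = ((-0.6)·(0.8) + (-3.6)·(1.8) + (-1.6)·(-3.2) + (2.4)·(-2.2) + (3.4)·(2.8)) / 4 = 2.4/4 = 0.6
  S[X_1,X_3] = ((-0.6)·(3.6) + (-3.6)·(-1.4) + (-1.6)·(3.6) + (2.4)·(-2.4) + (3.4)·(-3.4)) / 4 = -20.2/4 = -5.05
  S[X_2,X_2] = ((0.8)·(0.8) + (1.8)·(1.8) + (-3.2)·(-3.2) + (-2.2)·(-2.2) + (2.8)·(2.8)) / 4 = 26.8/4 = 6.7
  S[X_2,X_3] = ((0.8)·(3.6) + (1.8)·(-1.4) + (-3.2)·(3.6) + (-2.2)·(-2.4) + (2.8)·(-3.4)) / 4 = -15.4/4 = -3.85
  S[X_3,X_3] = ((3.6)·(3.6) + (-1.4)·(-1.4) + (3.6)·(3.6) + (-2.4)·(-2.4) + (-3.4)·(-3.4)) / 4 = 45.2/4 = 11.3

S is symmetric (S[j,i] = S[i,j]). Assembling:

S = [[8.3, 0.6, -5.05],
 [0.6, 6.7, -3.85],
 [-5.05, -3.85, 11.3]]


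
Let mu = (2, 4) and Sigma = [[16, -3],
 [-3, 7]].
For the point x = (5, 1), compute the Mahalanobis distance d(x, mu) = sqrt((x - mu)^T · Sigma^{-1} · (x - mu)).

Step 1 — centre the observation: (x - mu) = (3, -3).

Step 2 — invert Sigma. det(Sigma) = 16·7 - (-3)² = 103.
  Sigma^{-1} = (1/det) · [[d, -b], [-b, a]] = [[0.068, 0.0291],
 [0.0291, 0.1553]].

Step 3 — form the quadratic (x - mu)^T · Sigma^{-1} · (x - mu):
  Sigma^{-1} · (x - mu) = (0.1165, -0.3786).
  (x - mu)^T · [Sigma^{-1} · (x - mu)] = (3)·(0.1165) + (-3)·(-0.3786) = 1.4854.

Step 4 — take square root: d = √(1.4854) ≈ 1.2188.

d(x, mu) = √(1.4854) ≈ 1.2188


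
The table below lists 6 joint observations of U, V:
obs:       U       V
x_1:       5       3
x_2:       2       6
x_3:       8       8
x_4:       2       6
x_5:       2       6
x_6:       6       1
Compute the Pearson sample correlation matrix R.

Step 1 — column means:
  mean(U) = (5 + 2 + 8 + 2 + 2 + 6) / 6 = 25/6 = 4.1667
  mean(V) = (3 + 6 + 8 + 6 + 6 + 1) / 6 = 30/6 = 5

Step 2 — sample variances and covariances s[i,j] = (1/(n-1)) · Σ_k (x_{k,i} - mean_i) · (x_{k,j} - mean_j), with n-1 = 5:
  s[U,U] = ((0.8333)·(0.8333) + (-2.1667)·(-2.1667) + (3.8333)·(3.8333) + (-2.1667)·(-2.1667) + (-2.1667)·(-2.1667) + (1.8333)·(1.8333)) / 5 = 32.8333/5 = 6.5667
  s[U,V] = ((0.8333)·(-2) + (-2.1667)·(1) + (3.8333)·(3) + (-2.1667)·(1) + (-2.1667)·(1) + (1.8333)·(-4)) / 5 = -4/5 = -0.8
  s[V,V] = ((-2)·(-2) + (1)·(1) + (3)·(3) + (1)·(1) + (1)·(1) + (-4)·(-4)) / 5 = 32/5 = 6.4
  Sample standard deviations s_i = √(s[i,i]):
  s(U) = √(6.5667) = 2.5626
  s(V) = √(6.4) = 2.5298

Step 3 — r_{ij} = s_{ij} / (s_i · s_j):
  r[U,U] = 1 (diagonal).
  r[U,V] = -0.8 / (2.5626 · 2.5298) = -0.8 / 6.4828 = -0.1234
  r[V,V] = 1 (diagonal).

R is symmetric with unit diagonal. Assembling:

R = [[1, -0.1234],
 [-0.1234, 1]]


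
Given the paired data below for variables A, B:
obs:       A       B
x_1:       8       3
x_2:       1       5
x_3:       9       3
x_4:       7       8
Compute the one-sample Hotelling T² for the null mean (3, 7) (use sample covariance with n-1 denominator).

Step 1 — sample mean vector:
  mean(A) = (8 + 1 + 9 + 7) / 4 = 25/4 = 6.25
  mean(B) = (3 + 5 + 3 + 8) / 4 = 19/4 = 4.75
  x̄ = (6.25, 4.75),  deviation x̄ - mu_0 = (6.25, 4.75) - (3, 7) = (3.25, -2.25).

Step 2 — sample covariance matrix, S[i,j] = (1/(n-1)) · Σ_k (x_{k,i} - mean_i) · (x_{k,j} - mean_j), divisor n-1 = 3:
  S[A,A] = ((1.75)·(1.75) + (-5.25)·(-5.25) + (2.75)·(2.75) + (0.75)·(0.75)) / 3 = 38.75/3 = 12.9167
  S[A,B] = ((1.75)·(-1.75) + (-5.25)·(0.25) + (2.75)·(-1.75) + (0.75)·(3.25)) / 3 = -6.75/3 = -2.25
  S[B,B] = ((-1.75)·(-1.75) + (0.25)·(0.25) + (-1.75)·(-1.75) + (3.25)·(3.25)) / 3 = 16.75/3 = 5.5833
  S = [[12.9167, -2.25],
 [-2.25, 5.5833]].

Step 3 — invert S. det(S) = 12.9167·5.5833 - (-2.25)² = 67.0556.
  S^{-1} = (1/det) · [[d, -b], [-b, a]] = [[0.0833, 0.0336],
 [0.0336, 0.1926]].

Step 4 — quadratic form (x̄ - mu_0)^T · S^{-1} · (x̄ - mu_0):
  S^{-1} · (x̄ - mu_0) = (0.1951, -0.3244),
  (x̄ - mu_0)^T · [...] = (3.25)·(0.1951) + (-2.25)·(-0.3244) = 1.3639.

Step 5 — scale by n: T² = 4 · 1.3639 = 5.4557.

T² ≈ 5.4557


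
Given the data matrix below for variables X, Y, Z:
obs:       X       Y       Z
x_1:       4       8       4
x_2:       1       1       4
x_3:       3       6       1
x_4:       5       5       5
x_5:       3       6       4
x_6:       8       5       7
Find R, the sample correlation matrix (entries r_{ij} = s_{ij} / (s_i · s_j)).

Step 1 — column means:
  mean(X) = (4 + 1 + 3 + 5 + 3 + 8) / 6 = 24/6 = 4
  mean(Y) = (8 + 1 + 6 + 5 + 6 + 5) / 6 = 31/6 = 5.1667
  mean(Z) = (4 + 4 + 1 + 5 + 4 + 7) / 6 = 25/6 = 4.1667

Step 2 — sample variances and covariances s[i,j] = (1/(n-1)) · Σ_k (x_{k,i} - mean_i) · (x_{k,j} - mean_j), with n-1 = 5:
  s[X,X] = ((0)·(0) + (-3)·(-3) + (-1)·(-1) + (1)·(1) + (-1)·(-1) + (4)·(4)) / 5 = 28/5 = 5.6
  s[X,Y] = ((0)·(2.8333) + (-3)·(-4.1667) + (-1)·(0.8333) + (1)·(-0.1667) + (-1)·(0.8333) + (4)·(-0.1667)) / 5 = 10/5 = 2
  s[X,Z] = ((0)·(-0.1667) + (-3)·(-0.1667) + (-1)·(-3.1667) + (1)·(0.8333) + (-1)·(-0.1667) + (4)·(2.8333)) / 5 = 16/5 = 3.2
  s[Y,Y] = ((2.8333)·(2.8333) + (-4.1667)·(-4.1667) + (0.8333)·(0.8333) + (-0.1667)·(-0.1667) + (0.8333)·(0.8333) + (-0.1667)·(-0.1667)) / 5 = 26.8333/5 = 5.3667
  s[Y,Z] = ((2.8333)·(-0.1667) + (-4.1667)·(-0.1667) + (0.8333)·(-3.1667) + (-0.1667)·(0.8333) + (0.8333)·(-0.1667) + (-0.1667)·(2.8333)) / 5 = -3.1667/5 = -0.6333
  s[Z,Z] = ((-0.1667)·(-0.1667) + (-0.1667)·(-0.1667) + (-3.1667)·(-3.1667) + (0.8333)·(0.8333) + (-0.1667)·(-0.1667) + (2.8333)·(2.8333)) / 5 = 18.8333/5 = 3.7667
  Sample standard deviations s_i = √(s[i,i]):
  s(X) = √(5.6) = 2.3664
  s(Y) = √(5.3667) = 2.3166
  s(Z) = √(3.7667) = 1.9408

Step 3 — r_{ij} = s_{ij} / (s_i · s_j):
  r[X,X] = 1 (diagonal).
  r[X,Y] = 2 / (2.3664 · 2.3166) = 2 / 5.4821 = 0.3648
  r[X,Z] = 3.2 / (2.3664 · 1.9408) = 3.2 / 4.5927 = 0.6968
  r[Y,Y] = 1 (diagonal).
  r[Y,Z] = -0.6333 / (2.3166 · 1.9408) = -0.6333 / 4.496 = -0.1409
  r[Z,Z] = 1 (diagonal).

R is symmetric with unit diagonal. Assembling:

R = [[1, 0.3648, 0.6968],
 [0.3648, 1, -0.1409],
 [0.6968, -0.1409, 1]]


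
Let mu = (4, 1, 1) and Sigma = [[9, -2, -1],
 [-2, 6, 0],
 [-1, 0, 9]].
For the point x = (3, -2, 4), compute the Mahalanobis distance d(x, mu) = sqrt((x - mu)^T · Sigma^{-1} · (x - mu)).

Step 1 — centre the observation: (x - mu) = (-1, -3, 3).

Step 2 — invert Sigma (cofactor / det for 3×3, or solve directly):
  Sigma^{-1} = [[0.1216, 0.0405, 0.0135],
 [0.0405, 0.1802, 0.0045],
 [0.0135, 0.0045, 0.1126]].

Step 3 — form the quadratic (x - mu)^T · Sigma^{-1} · (x - mu):
  Sigma^{-1} · (x - mu) = (-0.2027, -0.5676, 0.3108).
  (x - mu)^T · [Sigma^{-1} · (x - mu)] = (-1)·(-0.2027) + (-3)·(-0.5676) + (3)·(0.3108) = 2.8378.

Step 4 — take square root: d = √(2.8378) ≈ 1.6846.

d(x, mu) = √(2.8378) ≈ 1.6846


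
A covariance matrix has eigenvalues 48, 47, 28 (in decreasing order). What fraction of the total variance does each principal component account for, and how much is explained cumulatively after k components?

Step 1 — total variance = trace(Sigma) = Σ λ_i = 48 + 47 + 28 = 123.

Step 2 — fraction explained by component i = λ_i / Σ λ:
  PC1: 48/123 = 0.3902
  PC2: 47/123 = 0.3821
  PC3: 28/123 = 0.2276

Step 3 — cumulative fraction after k components = (λ_1 + ... + λ_k) / Σ λ:
  k = 1: 48/123 = 0.3902
  k = 2: (48 + 47)/123 = 95/123 = 0.7724
  k = 3: (48 + 47 + 28)/123 = 123/123 = 1

Summary (fraction, with percent):

explained: PC1 0.3902 (39.02%), PC2 0.3821 (38.21%), PC3 0.2276 (22.76%);  cumulative: 0.3902, 0.7724, 1


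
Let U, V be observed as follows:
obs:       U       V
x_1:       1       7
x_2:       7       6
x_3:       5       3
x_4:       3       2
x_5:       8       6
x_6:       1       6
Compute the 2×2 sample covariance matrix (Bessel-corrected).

Step 1 — column means:
  mean(U) = (1 + 7 + 5 + 3 + 8 + 1) / 6 = 25/6 = 4.1667
  mean(V) = (7 + 6 + 3 + 2 + 6 + 6) / 6 = 30/6 = 5

Step 2 — sample covariance S[i,j] = (1/(n-1)) · Σ_k (x_{k,i} - mean_i) · (x_{k,j} - mean_j), with n-1 = 5.
  S[U,U] = ((-3.1667)·(-3.1667) + (2.8333)·(2.8333) + (0.8333)·(0.8333) + (-1.1667)·(-1.1667) + (3.8333)·(3.8333) + (-3.1667)·(-3.1667)) / 5 = 44.8333/5 = 8.9667
  S[U,V] = ((-3.1667)·(2) + (2.8333)·(1) + (0.8333)·(-2) + (-1.1667)·(-3) + (3.8333)·(1) + (-3.1667)·(1)) / 5 = -1/5 = -0.2
  S[V,V] = ((2)·(2) + (1)·(1) + (-2)·(-2) + (-3)·(-3) + (1)·(1) + (1)·(1)) / 5 = 20/5 = 4

S is symmetric (S[j,i] = S[i,j]). Assembling:

S = [[8.9667, -0.2],
 [-0.2, 4]]


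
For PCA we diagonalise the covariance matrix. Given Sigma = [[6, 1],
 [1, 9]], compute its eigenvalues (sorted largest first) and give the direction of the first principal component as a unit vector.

Step 1 — characteristic polynomial of 2×2 Sigma:
  det(Sigma - λI) = λ² - trace · λ + det = 0.
  trace = 6 + 9 = 15, det = 6·9 - (1)² = 53.
Step 2 — discriminant:
  Δ = trace² - 4·det = 225 - 212 = 13.
Step 3 — eigenvalues:
  λ = (trace ± √Δ)/2 = (15 ± 3.6056)/2,
  λ_1 = 9.3028,  λ_2 = 5.6972.

Step 4 — unit eigenvector for λ_1: solve (Sigma - λ_1 I)v = 0. First row:
  (6 - 9.3028)·v_x + (1)·v_y = 0, i.e. (-3.3028)·v_x + (1)·v_y = 0,
  so v ∝ (b, λ_1 - a) = (1, 3.3028) = u.
  ||u|| = √((1)² + (3.3028)²) = √(11.9083) ≈ 3.4508,
  v_1 = u/||u|| ≈ (0.2898, 0.9571) (||v_1|| = 1).

λ_1 = 9.3028,  λ_2 = 5.6972;  v_1 ≈ (0.2898, 0.9571)


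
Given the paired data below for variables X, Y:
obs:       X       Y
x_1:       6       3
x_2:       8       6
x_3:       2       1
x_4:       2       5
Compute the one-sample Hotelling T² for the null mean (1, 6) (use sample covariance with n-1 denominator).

Step 1 — sample mean vector:
  mean(X) = (6 + 8 + 2 + 2) / 4 = 18/4 = 4.5
  mean(Y) = (3 + 6 + 1 + 5) / 4 = 15/4 = 3.75
  x̄ = (4.5, 3.75),  deviation x̄ - mu_0 = (4.5, 3.75) - (1, 6) = (3.5, -2.25).

Step 2 — sample covariance matrix, S[i,j] = (1/(n-1)) · Σ_k (x_{k,i} - mean_i) · (x_{k,j} - mean_j), divisor n-1 = 3:
  S[X,X] = ((1.5)·(1.5) + (3.5)·(3.5) + (-2.5)·(-2.5) + (-2.5)·(-2.5)) / 3 = 27/3 = 9
  S[X,Y] = ((1.5)·(-0.75) + (3.5)·(2.25) + (-2.5)·(-2.75) + (-2.5)·(1.25)) / 3 = 10.5/3 = 3.5
  S[Y,Y] = ((-0.75)·(-0.75) + (2.25)·(2.25) + (-2.75)·(-2.75) + (1.25)·(1.25)) / 3 = 14.75/3 = 4.9167
  S = [[9, 3.5],
 [3.5, 4.9167]].

Step 3 — invert S. det(S) = 9·4.9167 - (3.5)² = 32.
  S^{-1} = (1/det) · [[d, -b], [-b, a]] = [[0.1536, -0.1094],
 [-0.1094, 0.2812]].

Step 4 — quadratic form (x̄ - mu_0)^T · S^{-1} · (x̄ - mu_0):
  S^{-1} · (x̄ - mu_0) = (0.7839, -1.0156),
  (x̄ - mu_0)^T · [...] = (3.5)·(0.7839) + (-2.25)·(-1.0156) = 5.0286.

Step 5 — scale by n: T² = 4 · 5.0286 = 20.1146.

T² ≈ 20.1146


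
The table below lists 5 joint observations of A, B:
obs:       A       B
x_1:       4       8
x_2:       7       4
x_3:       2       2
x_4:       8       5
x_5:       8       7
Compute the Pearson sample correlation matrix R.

Step 1 — column means:
  mean(A) = (4 + 7 + 2 + 8 + 8) / 5 = 29/5 = 5.8
  mean(B) = (8 + 4 + 2 + 5 + 7) / 5 = 26/5 = 5.2

Step 2 — sample variances and covariances s[i,j] = (1/(n-1)) · Σ_k (x_{k,i} - mean_i) · (x_{k,j} - mean_j), with n-1 = 4:
  s[A,A] = ((-1.8)·(-1.8) + (1.2)·(1.2) + (-3.8)·(-3.8) + (2.2)·(2.2) + (2.2)·(2.2)) / 4 = 28.8/4 = 7.2
  s[A,B] = ((-1.8)·(2.8) + (1.2)·(-1.2) + (-3.8)·(-3.2) + (2.2)·(-0.2) + (2.2)·(1.8)) / 4 = 9.2/4 = 2.3
  s[B,B] = ((2.8)·(2.8) + (-1.2)·(-1.2) + (-3.2)·(-3.2) + (-0.2)·(-0.2) + (1.8)·(1.8)) / 4 = 22.8/4 = 5.7
  Sample standard deviations s_i = √(s[i,i]):
  s(A) = √(7.2) = 2.6833
  s(B) = √(5.7) = 2.3875

Step 3 — r_{ij} = s_{ij} / (s_i · s_j):
  r[A,A] = 1 (diagonal).
  r[A,B] = 2.3 / (2.6833 · 2.3875) = 2.3 / 6.4062 = 0.359
  r[B,B] = 1 (diagonal).

R is symmetric with unit diagonal. Assembling:

R = [[1, 0.359],
 [0.359, 1]]


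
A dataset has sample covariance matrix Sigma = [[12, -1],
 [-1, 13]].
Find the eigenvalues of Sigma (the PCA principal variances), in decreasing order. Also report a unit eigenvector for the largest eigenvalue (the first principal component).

Step 1 — characteristic polynomial of 2×2 Sigma:
  det(Sigma - λI) = λ² - trace · λ + det = 0.
  trace = 12 + 13 = 25, det = 12·13 - (-1)² = 155.
Step 2 — discriminant:
  Δ = trace² - 4·det = 625 - 620 = 5.
Step 3 — eigenvalues:
  λ = (trace ± √Δ)/2 = (25 ± 2.2361)/2,
  λ_1 = 13.618,  λ_2 = 11.382.

Step 4 — unit eigenvector for λ_1: solve (Sigma - λ_1 I)v = 0. First row:
  (12 - 13.618)·v_x + (-1)·v_y = 0, i.e. (-1.618)·v_x + (-1)·v_y = 0,
  so v ∝ (b, λ_1 - a) = (-1, 1.618); multiply by -1 so the first entry is positive: u = (1, -1.618).
  ||u|| = √((1)² + (-1.618)²) = √(3.618) ≈ 1.9021,
  v_1 = u/||u|| ≈ (0.5257, -0.8507) (||v_1|| = 1).

λ_1 = 13.618,  λ_2 = 11.382;  v_1 ≈ (0.5257, -0.8507)


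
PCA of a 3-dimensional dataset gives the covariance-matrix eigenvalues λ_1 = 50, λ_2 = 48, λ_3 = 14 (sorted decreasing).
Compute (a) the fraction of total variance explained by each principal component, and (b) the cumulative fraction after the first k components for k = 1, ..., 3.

Step 1 — total variance = trace(Sigma) = Σ λ_i = 50 + 48 + 14 = 112.

Step 2 — fraction explained by component i = λ_i / Σ λ:
  PC1: 50/112 = 0.4464
  PC2: 48/112 = 0.4286
  PC3: 14/112 = 0.125

Step 3 — cumulative fraction after k components = (λ_1 + ... + λ_k) / Σ λ:
  k = 1: 50/112 = 0.4464
  k = 2: (50 + 48)/112 = 98/112 = 0.875
  k = 3: (50 + 48 + 14)/112 = 112/112 = 1

Summary (fraction, with percent):

explained: PC1 0.4464 (44.64%), PC2 0.4286 (42.86%), PC3 0.125 (12.5%);  cumulative: 0.4464, 0.875, 1


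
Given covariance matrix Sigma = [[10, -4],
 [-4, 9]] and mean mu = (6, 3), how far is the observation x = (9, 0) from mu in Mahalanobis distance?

Step 1 — centre the observation: (x - mu) = (3, -3).

Step 2 — invert Sigma. det(Sigma) = 10·9 - (-4)² = 74.
  Sigma^{-1} = (1/det) · [[d, -b], [-b, a]] = [[0.1216, 0.0541],
 [0.0541, 0.1351]].

Step 3 — form the quadratic (x - mu)^T · Sigma^{-1} · (x - mu):
  Sigma^{-1} · (x - mu) = (0.2027, -0.2432).
  (x - mu)^T · [Sigma^{-1} · (x - mu)] = (3)·(0.2027) + (-3)·(-0.2432) = 1.3378.

Step 4 — take square root: d = √(1.3378) ≈ 1.1566.

d(x, mu) = √(1.3378) ≈ 1.1566


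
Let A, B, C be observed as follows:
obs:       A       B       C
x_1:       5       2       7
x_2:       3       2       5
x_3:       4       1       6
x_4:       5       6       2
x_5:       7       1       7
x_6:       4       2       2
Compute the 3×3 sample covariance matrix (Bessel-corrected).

Step 1 — column means:
  mean(A) = (5 + 3 + 4 + 5 + 7 + 4) / 6 = 28/6 = 4.6667
  mean(B) = (2 + 2 + 1 + 6 + 1 + 2) / 6 = 14/6 = 2.3333
  mean(C) = (7 + 5 + 6 + 2 + 7 + 2) / 6 = 29/6 = 4.8333

Step 2 — sample covariance S[i,j] = (1/(n-1)) · Σ_k (x_{k,i} - mean_i) · (x_{k,j} - mean_j), with n-1 = 5.
  S[A,A] = ((0.3333)·(0.3333) + (-1.6667)·(-1.6667) + (-0.6667)·(-0.6667) + (0.3333)·(0.3333) + (2.3333)·(2.3333) + (-0.6667)·(-0.6667)) / 5 = 9.3333/5 = 1.8667
  S[A,B] = ((0.3333)·(-0.3333) + (-1.6667)·(-0.3333) + (-0.6667)·(-1.3333) + (0.3333)·(3.6667) + (2.3333)·(-1.3333) + (-0.6667)·(-0.3333)) / 5 = -0.3333/5 = -0.0667
  S[A,C] = ((0.3333)·(2.1667) + (-1.6667)·(0.1667) + (-0.6667)·(1.1667) + (0.3333)·(-2.8333) + (2.3333)·(2.1667) + (-0.6667)·(-2.8333)) / 5 = 5.6667/5 = 1.1333
  S[B,B] = ((-0.3333)·(-0.3333) + (-0.3333)·(-0.3333) + (-1.3333)·(-1.3333) + (3.6667)·(3.6667) + (-1.3333)·(-1.3333) + (-0.3333)·(-0.3333)) / 5 = 17.3333/5 = 3.4667
  S[B,C] = ((-0.3333)·(2.1667) + (-0.3333)·(0.1667) + (-1.3333)·(1.1667) + (3.6667)·(-2.8333) + (-1.3333)·(2.1667) + (-0.3333)·(-2.8333)) / 5 = -14.6667/5 = -2.9333
  S[C,C] = ((2.1667)·(2.1667) + (0.1667)·(0.1667) + (1.1667)·(1.1667) + (-2.8333)·(-2.8333) + (2.1667)·(2.1667) + (-2.8333)·(-2.8333)) / 5 = 26.8333/5 = 5.3667

S is symmetric (S[j,i] = S[i,j]). Assembling:

S = [[1.8667, -0.0667, 1.1333],
 [-0.0667, 3.4667, -2.9333],
 [1.1333, -2.9333, 5.3667]]


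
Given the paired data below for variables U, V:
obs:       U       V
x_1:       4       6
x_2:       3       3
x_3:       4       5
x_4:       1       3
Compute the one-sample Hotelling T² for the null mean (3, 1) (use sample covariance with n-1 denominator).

Step 1 — sample mean vector:
  mean(U) = (4 + 3 + 4 + 1) / 4 = 12/4 = 3
  mean(V) = (6 + 3 + 5 + 3) / 4 = 17/4 = 4.25
  x̄ = (3, 4.25),  deviation x̄ - mu_0 = (3, 4.25) - (3, 1) = (0, 3.25).

Step 2 — sample covariance matrix, S[i,j] = (1/(n-1)) · Σ_k (x_{k,i} - mean_i) · (x_{k,j} - mean_j), divisor n-1 = 3:
  S[U,U] = ((1)·(1) + (0)·(0) + (1)·(1) + (-2)·(-2)) / 3 = 6/3 = 2
  S[U,V] = ((1)·(1.75) + (0)·(-1.25) + (1)·(0.75) + (-2)·(-1.25)) / 3 = 5/3 = 1.6667
  S[V,V] = ((1.75)·(1.75) + (-1.25)·(-1.25) + (0.75)·(0.75) + (-1.25)·(-1.25)) / 3 = 6.75/3 = 2.25
  S = [[2, 1.6667],
 [1.6667, 2.25]].

Step 3 — invert S. det(S) = 2·2.25 - (1.6667)² = 1.7222.
  S^{-1} = (1/det) · [[d, -b], [-b, a]] = [[1.3065, -0.9677],
 [-0.9677, 1.1613]].

Step 4 — quadratic form (x̄ - mu_0)^T · S^{-1} · (x̄ - mu_0):
  S^{-1} · (x̄ - mu_0) = (-3.1452, 3.7742),
  (x̄ - mu_0)^T · [...] = (0)·(-3.1452) + (3.25)·(3.7742) = 12.2661.

Step 5 — scale by n: T² = 4 · 12.2661 = 49.0645.

T² ≈ 49.0645


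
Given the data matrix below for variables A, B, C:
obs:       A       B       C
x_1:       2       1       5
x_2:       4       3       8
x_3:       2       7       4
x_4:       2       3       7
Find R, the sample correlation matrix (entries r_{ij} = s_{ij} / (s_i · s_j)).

Step 1 — column means:
  mean(A) = (2 + 4 + 2 + 2) / 4 = 10/4 = 2.5
  mean(B) = (1 + 3 + 7 + 3) / 4 = 14/4 = 3.5
  mean(C) = (5 + 8 + 4 + 7) / 4 = 24/4 = 6

Step 2 — sample variances and covariances s[i,j] = (1/(n-1)) · Σ_k (x_{k,i} - mean_i) · (x_{k,j} - mean_j), with n-1 = 3:
  s[A,A] = ((-0.5)·(-0.5) + (1.5)·(1.5) + (-0.5)·(-0.5) + (-0.5)·(-0.5)) / 3 = 3/3 = 1
  s[A,B] = ((-0.5)·(-2.5) + (1.5)·(-0.5) + (-0.5)·(3.5) + (-0.5)·(-0.5)) / 3 = -1/3 = -0.3333
  s[A,C] = ((-0.5)·(-1) + (1.5)·(2) + (-0.5)·(-2) + (-0.5)·(1)) / 3 = 4/3 = 1.3333
  s[B,B] = ((-2.5)·(-2.5) + (-0.5)·(-0.5) + (3.5)·(3.5) + (-0.5)·(-0.5)) / 3 = 19/3 = 6.3333
  s[B,C] = ((-2.5)·(-1) + (-0.5)·(2) + (3.5)·(-2) + (-0.5)·(1)) / 3 = -6/3 = -2
  s[C,C] = ((-1)·(-1) + (2)·(2) + (-2)·(-2) + (1)·(1)) / 3 = 10/3 = 3.3333
  Sample standard deviations s_i = √(s[i,i]):
  s(A) = √(1) = 1
  s(B) = √(6.3333) = 2.5166
  s(C) = √(3.3333) = 1.8257

Step 3 — r_{ij} = s_{ij} / (s_i · s_j):
  r[A,A] = 1 (diagonal).
  r[A,B] = -0.3333 / (1 · 2.5166) = -0.3333 / 2.5166 = -0.1325
  r[A,C] = 1.3333 / (1 · 1.8257) = 1.3333 / 1.8257 = 0.7303
  r[B,B] = 1 (diagonal).
  r[B,C] = -2 / (2.5166 · 1.8257) = -2 / 4.5947 = -0.4353
  r[C,C] = 1 (diagonal).

R is symmetric with unit diagonal. Assembling:

R = [[1, -0.1325, 0.7303],
 [-0.1325, 1, -0.4353],
 [0.7303, -0.4353, 1]]


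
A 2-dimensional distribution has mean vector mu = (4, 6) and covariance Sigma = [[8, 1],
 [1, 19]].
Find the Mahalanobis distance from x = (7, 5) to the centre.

Step 1 — centre the observation: (x - mu) = (3, -1).

Step 2 — invert Sigma. det(Sigma) = 8·19 - (1)² = 151.
  Sigma^{-1} = (1/det) · [[d, -b], [-b, a]] = [[0.1258, -0.0066],
 [-0.0066, 0.053]].

Step 3 — form the quadratic (x - mu)^T · Sigma^{-1} · (x - mu):
  Sigma^{-1} · (x - mu) = (0.3841, -0.0728).
  (x - mu)^T · [Sigma^{-1} · (x - mu)] = (3)·(0.3841) + (-1)·(-0.0728) = 1.2252.

Step 4 — take square root: d = √(1.2252) ≈ 1.1069.

d(x, mu) = √(1.2252) ≈ 1.1069


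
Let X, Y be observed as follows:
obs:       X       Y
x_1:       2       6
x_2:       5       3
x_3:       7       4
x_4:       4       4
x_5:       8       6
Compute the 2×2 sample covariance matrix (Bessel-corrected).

Step 1 — column means:
  mean(X) = (2 + 5 + 7 + 4 + 8) / 5 = 26/5 = 5.2
  mean(Y) = (6 + 3 + 4 + 4 + 6) / 5 = 23/5 = 4.6

Step 2 — sample covariance S[i,j] = (1/(n-1)) · Σ_k (x_{k,i} - mean_i) · (x_{k,j} - mean_j), with n-1 = 4.
  S[X,X] = ((-3.2)·(-3.2) + (-0.2)·(-0.2) + (1.8)·(1.8) + (-1.2)·(-1.2) + (2.8)·(2.8)) / 4 = 22.8/4 = 5.7
  S[X,Y] = ((-3.2)·(1.4) + (-0.2)·(-1.6) + (1.8)·(-0.6) + (-1.2)·(-0.6) + (2.8)·(1.4)) / 4 = -0.6/4 = -0.15
  S[Y,Y] = ((1.4)·(1.4) + (-1.6)·(-1.6) + (-0.6)·(-0.6) + (-0.6)·(-0.6) + (1.4)·(1.4)) / 4 = 7.2/4 = 1.8

S is symmetric (S[j,i] = S[i,j]). Assembling:

S = [[5.7, -0.15],
 [-0.15, 1.8]]


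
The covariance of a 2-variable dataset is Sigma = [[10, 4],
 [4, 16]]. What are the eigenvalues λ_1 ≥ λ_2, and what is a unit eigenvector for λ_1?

Step 1 — characteristic polynomial of 2×2 Sigma:
  det(Sigma - λI) = λ² - trace · λ + det = 0.
  trace = 10 + 16 = 26, det = 10·16 - (4)² = 144.
Step 2 — discriminant:
  Δ = trace² - 4·det = 676 - 576 = 100.
Step 3 — eigenvalues:
  λ = (trace ± √Δ)/2 = (26 ± 10)/2,
  λ_1 = 18,  λ_2 = 8.

Step 4 — unit eigenvector for λ_1: solve (Sigma - λ_1 I)v = 0. First row:
  (10 - 18)·v_x + (4)·v_y = 0, i.e. (-8)·v_x + (4)·v_y = 0,
  so v ∝ (b, λ_1 - a) = (4, 8) = u.
  ||u|| = √((4)² + (8)²) = √(80) ≈ 8.9443,
  v_1 = u/||u|| ≈ (0.4472, 0.8944) (||v_1|| = 1).

λ_1 = 18,  λ_2 = 8;  v_1 ≈ (0.4472, 0.8944)


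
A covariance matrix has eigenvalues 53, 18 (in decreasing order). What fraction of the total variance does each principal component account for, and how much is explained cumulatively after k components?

Step 1 — total variance = trace(Sigma) = Σ λ_i = 53 + 18 = 71.

Step 2 — fraction explained by component i = λ_i / Σ λ:
  PC1: 53/71 = 0.7465
  PC2: 18/71 = 0.2535

Step 3 — cumulative fraction after k components = (λ_1 + ... + λ_k) / Σ λ:
  k = 1: 53/71 = 0.7465
  k = 2: (53 + 18)/71 = 71/71 = 1

Summary (fraction, with percent):

explained: PC1 0.7465 (74.65%), PC2 0.2535 (25.35%);  cumulative: 0.7465, 1


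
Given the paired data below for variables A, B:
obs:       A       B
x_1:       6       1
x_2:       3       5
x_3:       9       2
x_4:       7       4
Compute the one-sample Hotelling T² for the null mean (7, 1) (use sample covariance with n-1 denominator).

Step 1 — sample mean vector:
  mean(A) = (6 + 3 + 9 + 7) / 4 = 25/4 = 6.25
  mean(B) = (1 + 5 + 2 + 4) / 4 = 12/4 = 3
  x̄ = (6.25, 3),  deviation x̄ - mu_0 = (6.25, 3) - (7, 1) = (-0.75, 2).

Step 2 — sample covariance matrix, S[i,j] = (1/(n-1)) · Σ_k (x_{k,i} - mean_i) · (x_{k,j} - mean_j), divisor n-1 = 3:
  S[A,A] = ((-0.25)·(-0.25) + (-3.25)·(-3.25) + (2.75)·(2.75) + (0.75)·(0.75)) / 3 = 18.75/3 = 6.25
  S[A,B] = ((-0.25)·(-2) + (-3.25)·(2) + (2.75)·(-1) + (0.75)·(1)) / 3 = -8/3 = -2.6667
  S[B,B] = ((-2)·(-2) + (2)·(2) + (-1)·(-1) + (1)·(1)) / 3 = 10/3 = 3.3333
  S = [[6.25, -2.6667],
 [-2.6667, 3.3333]].

Step 3 — invert S. det(S) = 6.25·3.3333 - (-2.6667)² = 13.7222.
  S^{-1} = (1/det) · [[d, -b], [-b, a]] = [[0.2429, 0.1943],
 [0.1943, 0.4555]].

Step 4 — quadratic form (x̄ - mu_0)^T · S^{-1} · (x̄ - mu_0):
  S^{-1} · (x̄ - mu_0) = (0.2065, 0.7652),
  (x̄ - mu_0)^T · [...] = (-0.75)·(0.2065) + (2)·(0.7652) = 1.3755.

Step 5 — scale by n: T² = 4 · 1.3755 = 5.502.

T² ≈ 5.502


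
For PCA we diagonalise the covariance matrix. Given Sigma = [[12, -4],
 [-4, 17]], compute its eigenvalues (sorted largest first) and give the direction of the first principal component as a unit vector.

Step 1 — characteristic polynomial of 2×2 Sigma:
  det(Sigma - λI) = λ² - trace · λ + det = 0.
  trace = 12 + 17 = 29, det = 12·17 - (-4)² = 188.
Step 2 — discriminant:
  Δ = trace² - 4·det = 841 - 752 = 89.
Step 3 — eigenvalues:
  λ = (trace ± √Δ)/2 = (29 ± 9.434)/2,
  λ_1 = 19.217,  λ_2 = 9.783.

Step 4 — unit eigenvector for λ_1: solve (Sigma - λ_1 I)v = 0. First row:
  (12 - 19.217)·v_x + (-4)·v_y = 0, i.e. (-7.217)·v_x + (-4)·v_y = 0,
  so v ∝ (b, λ_1 - a) = (-4, 7.217); multiply by -1 so the first entry is positive: u = (4, -7.217).
  ||u|| = √((4)² + (-7.217)²) = √(68.085) ≈ 8.2514,
  v_1 = u/||u|| ≈ (0.4848, -0.8746) (||v_1|| = 1).

λ_1 = 19.217,  λ_2 = 9.783;  v_1 ≈ (0.4848, -0.8746)


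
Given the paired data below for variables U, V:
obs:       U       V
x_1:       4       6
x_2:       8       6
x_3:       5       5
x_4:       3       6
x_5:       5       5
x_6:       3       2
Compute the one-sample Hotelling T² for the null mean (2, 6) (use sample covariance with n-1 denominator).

Step 1 — sample mean vector:
  mean(U) = (4 + 8 + 5 + 3 + 5 + 3) / 6 = 28/6 = 4.6667
  mean(V) = (6 + 6 + 5 + 6 + 5 + 2) / 6 = 30/6 = 5
  x̄ = (4.6667, 5),  deviation x̄ - mu_0 = (4.6667, 5) - (2, 6) = (2.6667, -1).

Step 2 — sample covariance matrix, S[i,j] = (1/(n-1)) · Σ_k (x_{k,i} - mean_i) · (x_{k,j} - mean_j), divisor n-1 = 5:
  S[U,U] = ((-0.6667)·(-0.6667) + (3.3333)·(3.3333) + (0.3333)·(0.3333) + (-1.6667)·(-1.6667) + (0.3333)·(0.3333) + (-1.6667)·(-1.6667)) / 5 = 17.3333/5 = 3.4667
  S[U,V] = ((-0.6667)·(1) + (3.3333)·(1) + (0.3333)·(0) + (-1.6667)·(1) + (0.3333)·(0) + (-1.6667)·(-3)) / 5 = 6/5 = 1.2
  S[V,V] = ((1)·(1) + (1)·(1) + (0)·(0) + (1)·(1) + (0)·(0) + (-3)·(-3)) / 5 = 12/5 = 2.4
  S = [[3.4667, 1.2],
 [1.2, 2.4]].

Step 3 — invert S. det(S) = 3.4667·2.4 - (1.2)² = 6.88.
  S^{-1} = (1/det) · [[d, -b], [-b, a]] = [[0.3488, -0.1744],
 [-0.1744, 0.5039]].

Step 4 — quadratic form (x̄ - mu_0)^T · S^{-1} · (x̄ - mu_0):
  S^{-1} · (x̄ - mu_0) = (1.1047, -0.969),
  (x̄ - mu_0)^T · [...] = (2.6667)·(1.1047) + (-1)·(-0.969) = 3.9147.

Step 5 — scale by n: T² = 6 · 3.9147 = 23.4884.

T² ≈ 23.4884


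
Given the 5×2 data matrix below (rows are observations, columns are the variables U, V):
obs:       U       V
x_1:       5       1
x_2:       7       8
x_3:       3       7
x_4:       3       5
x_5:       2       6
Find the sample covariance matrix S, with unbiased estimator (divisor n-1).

Step 1 — column means:
  mean(U) = (5 + 7 + 3 + 3 + 2) / 5 = 20/5 = 4
  mean(V) = (1 + 8 + 7 + 5 + 6) / 5 = 27/5 = 5.4

Step 2 — sample covariance S[i,j] = (1/(n-1)) · Σ_k (x_{k,i} - mean_i) · (x_{k,j} - mean_j), with n-1 = 4.
  S[U,U] = ((1)·(1) + (3)·(3) + (-1)·(-1) + (-1)·(-1) + (-2)·(-2)) / 4 = 16/4 = 4
  S[U,V] = ((1)·(-4.4) + (3)·(2.6) + (-1)·(1.6) + (-1)·(-0.4) + (-2)·(0.6)) / 4 = 1/4 = 0.25
  S[V,V] = ((-4.4)·(-4.4) + (2.6)·(2.6) + (1.6)·(1.6) + (-0.4)·(-0.4) + (0.6)·(0.6)) / 4 = 29.2/4 = 7.3

S is symmetric (S[j,i] = S[i,j]). Assembling:

S = [[4, 0.25],
 [0.25, 7.3]]


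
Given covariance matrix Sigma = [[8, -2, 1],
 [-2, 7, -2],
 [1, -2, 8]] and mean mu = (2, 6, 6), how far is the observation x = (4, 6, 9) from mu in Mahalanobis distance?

Step 1 — centre the observation: (x - mu) = (2, 0, 3).

Step 2 — invert Sigma (cofactor / det for 3×3, or solve directly):
  Sigma^{-1} = [[0.1351, 0.0364, -0.0078],
 [0.0364, 0.1636, 0.0364],
 [-0.0078, 0.0364, 0.1351]].

Step 3 — form the quadratic (x - mu)^T · Sigma^{-1} · (x - mu):
  Sigma^{-1} · (x - mu) = (0.2468, 0.1818, 0.3896).
  (x - mu)^T · [Sigma^{-1} · (x - mu)] = (2)·(0.2468) + (0)·(0.1818) + (3)·(0.3896) = 1.6623.

Step 4 — take square root: d = √(1.6623) ≈ 1.2893.

d(x, mu) = √(1.6623) ≈ 1.2893


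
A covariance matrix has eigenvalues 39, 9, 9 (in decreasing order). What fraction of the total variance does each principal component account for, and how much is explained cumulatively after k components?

Step 1 — total variance = trace(Sigma) = Σ λ_i = 39 + 9 + 9 = 57.

Step 2 — fraction explained by component i = λ_i / Σ λ:
  PC1: 39/57 = 0.6842
  PC2: 9/57 = 0.1579
  PC3: 9/57 = 0.1579

Step 3 — cumulative fraction after k components = (λ_1 + ... + λ_k) / Σ λ:
  k = 1: 39/57 = 0.6842
  k = 2: (39 + 9)/57 = 48/57 = 0.8421
  k = 3: (39 + 9 + 9)/57 = 57/57 = 1

Summary (fraction, with percent):

explained: PC1 0.6842 (68.42%), PC2 0.1579 (15.79%), PC3 0.1579 (15.79%);  cumulative: 0.6842, 0.8421, 1


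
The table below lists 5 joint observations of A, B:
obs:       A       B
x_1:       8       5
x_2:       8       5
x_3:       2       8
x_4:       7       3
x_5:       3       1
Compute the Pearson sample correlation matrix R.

Step 1 — column means:
  mean(A) = (8 + 8 + 2 + 7 + 3) / 5 = 28/5 = 5.6
  mean(B) = (5 + 5 + 8 + 3 + 1) / 5 = 22/5 = 4.4

Step 2 — sample variances and covariances s[i,j] = (1/(n-1)) · Σ_k (x_{k,i} - mean_i) · (x_{k,j} - mean_j), with n-1 = 4:
  s[A,A] = ((2.4)·(2.4) + (2.4)·(2.4) + (-3.6)·(-3.6) + (1.4)·(1.4) + (-2.6)·(-2.6)) / 4 = 33.2/4 = 8.3
  s[A,B] = ((2.4)·(0.6) + (2.4)·(0.6) + (-3.6)·(3.6) + (1.4)·(-1.4) + (-2.6)·(-3.4)) / 4 = -3.2/4 = -0.8
  s[B,B] = ((0.6)·(0.6) + (0.6)·(0.6) + (3.6)·(3.6) + (-1.4)·(-1.4) + (-3.4)·(-3.4)) / 4 = 27.2/4 = 6.8
  Sample standard deviations s_i = √(s[i,i]):
  s(A) = √(8.3) = 2.881
  s(B) = √(6.8) = 2.6077

Step 3 — r_{ij} = s_{ij} / (s_i · s_j):
  r[A,A] = 1 (diagonal).
  r[A,B] = -0.8 / (2.881 · 2.6077) = -0.8 / 7.5127 = -0.1065
  r[B,B] = 1 (diagonal).

R is symmetric with unit diagonal. Assembling:

R = [[1, -0.1065],
 [-0.1065, 1]]


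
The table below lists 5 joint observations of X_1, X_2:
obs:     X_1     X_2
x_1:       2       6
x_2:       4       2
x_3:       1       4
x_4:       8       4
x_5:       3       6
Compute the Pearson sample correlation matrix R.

Step 1 — column means:
  mean(X_1) = (2 + 4 + 1 + 8 + 3) / 5 = 18/5 = 3.6
  mean(X_2) = (6 + 2 + 4 + 4 + 6) / 5 = 22/5 = 4.4

Step 2 — sample variances and covariances s[i,j] = (1/(n-1)) · Σ_k (x_{k,i} - mean_i) · (x_{k,j} - mean_j), with n-1 = 4:
  s[X_1,X_1] = ((-1.6)·(-1.6) + (0.4)·(0.4) + (-2.6)·(-2.6) + (4.4)·(4.4) + (-0.6)·(-0.6)) / 4 = 29.2/4 = 7.3
  s[X_1,X_2] = ((-1.6)·(1.6) + (0.4)·(-2.4) + (-2.6)·(-0.4) + (4.4)·(-0.4) + (-0.6)·(1.6)) / 4 = -5.2/4 = -1.3
  s[X_2,X_2] = ((1.6)·(1.6) + (-2.4)·(-2.4) + (-0.4)·(-0.4) + (-0.4)·(-0.4) + (1.6)·(1.6)) / 4 = 11.2/4 = 2.8
  Sample standard deviations s_i = √(s[i,i]):
  s(X_1) = √(7.3) = 2.7019
  s(X_2) = √(2.8) = 1.6733

Step 3 — r_{ij} = s_{ij} / (s_i · s_j):
  r[X_1,X_1] = 1 (diagonal).
  r[X_1,X_2] = -1.3 / (2.7019 · 1.6733) = -1.3 / 4.5211 = -0.2875
  r[X_2,X_2] = 1 (diagonal).

R is symmetric with unit diagonal. Assembling:

R = [[1, -0.2875],
 [-0.2875, 1]]


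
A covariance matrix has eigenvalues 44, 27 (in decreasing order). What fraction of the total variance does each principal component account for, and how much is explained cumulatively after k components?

Step 1 — total variance = trace(Sigma) = Σ λ_i = 44 + 27 = 71.

Step 2 — fraction explained by component i = λ_i / Σ λ:
  PC1: 44/71 = 0.6197
  PC2: 27/71 = 0.3803

Step 3 — cumulative fraction after k components = (λ_1 + ... + λ_k) / Σ λ:
  k = 1: 44/71 = 0.6197
  k = 2: (44 + 27)/71 = 71/71 = 1

Summary (fraction, with percent):

explained: PC1 0.6197 (61.97%), PC2 0.3803 (38.03%);  cumulative: 0.6197, 1
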